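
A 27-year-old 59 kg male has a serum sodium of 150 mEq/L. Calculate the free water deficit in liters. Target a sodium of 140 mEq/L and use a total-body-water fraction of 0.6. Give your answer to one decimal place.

TBW = 0.6 · 59 = 35.4 L
Free water deficit = TBW · (Na/140 − 1)
= 35.4 · (150/140 − 1)
= 35.4 · 0.0714
= 2.53 L

2.5 L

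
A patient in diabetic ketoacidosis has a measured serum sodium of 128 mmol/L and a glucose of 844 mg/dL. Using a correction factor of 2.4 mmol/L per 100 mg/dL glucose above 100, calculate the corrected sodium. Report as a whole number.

146 mmol/L

Corrected Na = measured Na + 2.4 · (glucose − 100)/100
= 128 + 2.4 · (844 − 100)/100
= 128 + 17.9
= 145.9 mmol/L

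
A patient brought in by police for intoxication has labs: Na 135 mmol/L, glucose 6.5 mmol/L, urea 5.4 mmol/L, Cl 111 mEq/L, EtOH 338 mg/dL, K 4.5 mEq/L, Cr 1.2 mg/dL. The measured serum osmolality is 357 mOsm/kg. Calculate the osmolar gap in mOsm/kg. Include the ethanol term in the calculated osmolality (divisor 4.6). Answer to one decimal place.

1.6 mOsm/kg

Calculated osmolality = 2·Na + glucose + urea + ethanol/4.6
= 2·135 + 6.5 + 5.4 + 338/4.6
= 270 + 6.50 + 5.40 + 73.48
= 355.38 mOsm/kg ≈ 355.4 mOsm/kg
Osmolar gap = measured − calculated = 357 − 355.4 = 1.6 mOsm/kg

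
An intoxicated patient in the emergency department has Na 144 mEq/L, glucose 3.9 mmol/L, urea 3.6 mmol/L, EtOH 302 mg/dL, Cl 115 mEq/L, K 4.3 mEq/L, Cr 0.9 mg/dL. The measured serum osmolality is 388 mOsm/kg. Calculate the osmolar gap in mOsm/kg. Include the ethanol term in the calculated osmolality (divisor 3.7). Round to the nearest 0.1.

10.9 mOsm/kg

Calculated osmolality = 2·Na + glucose + urea + ethanol/3.7
= 2·144 + 3.9 + 3.6 + 302/3.7
= 288 + 3.90 + 3.60 + 81.62
= 377.12 mOsm/kg ≈ 377.1 mOsm/kg
Osmolar gap = measured − calculated = 388 − 377.1 = 10.9 mOsm/kg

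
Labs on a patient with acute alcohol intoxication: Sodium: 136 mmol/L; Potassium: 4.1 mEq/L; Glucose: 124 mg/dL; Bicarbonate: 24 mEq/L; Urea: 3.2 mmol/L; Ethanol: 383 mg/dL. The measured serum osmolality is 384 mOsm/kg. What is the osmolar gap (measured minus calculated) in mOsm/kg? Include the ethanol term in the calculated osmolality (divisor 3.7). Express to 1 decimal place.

Calculated osmolality = 2·Na + glucose/18 + urea + ethanol/3.7
= 2·136 + 124/18 + 3.2 + 383/3.7
= 272 + 6.89 + 3.20 + 103.51
= 385.6 mOsm/kg ≈ 385.6 mOsm/kg
Osmolar gap = measured − calculated = 384 − 385.6 = -1.6 mOsm/kg

-1.6 mOsm/kg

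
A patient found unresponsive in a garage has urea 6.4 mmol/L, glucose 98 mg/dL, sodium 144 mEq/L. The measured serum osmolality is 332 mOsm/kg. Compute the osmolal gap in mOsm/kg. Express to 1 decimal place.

32.2 mOsm/kg

Calculated osmolality = 2·Na + glucose/18 + urea
= 2·144 + 98/18 + 6.4
= 288 + 5.44 + 6.40
= 299.84 mOsm/kg ≈ 299.8 mOsm/kg
Osmolar gap = measured − calculated = 332 − 299.8 = 32.2 mOsm/kg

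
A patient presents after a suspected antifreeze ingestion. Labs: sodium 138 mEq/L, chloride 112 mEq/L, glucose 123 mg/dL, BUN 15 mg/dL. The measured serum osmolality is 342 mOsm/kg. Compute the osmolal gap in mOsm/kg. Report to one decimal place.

53.8 mOsm/kg

Calculated osmolality = 2·Na + glucose/18 + BUN/2.8
= 2·138 + 123/18 + 15/2.8
= 276 + 6.83 + 5.36
= 288.19 mOsm/kg ≈ 288.2 mOsm/kg
Osmolar gap = measured − calculated = 342 − 288.2 = 53.8 mOsm/kg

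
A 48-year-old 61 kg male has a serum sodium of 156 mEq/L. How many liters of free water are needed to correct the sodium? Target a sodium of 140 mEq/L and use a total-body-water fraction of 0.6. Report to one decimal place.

TBW = 0.6 · 61 = 36.6 L
Free water deficit = TBW · (Na/140 − 1)
= 36.6 · (156/140 − 1)
= 36.6 · 0.1143
= 4.18 L

4.2 L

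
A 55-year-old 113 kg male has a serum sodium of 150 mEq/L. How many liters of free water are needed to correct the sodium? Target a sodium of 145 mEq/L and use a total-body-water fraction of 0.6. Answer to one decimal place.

2.3 L

TBW = 0.6 · 113 = 67.8 L
Free water deficit = TBW · (Na/145 − 1)
= 67.8 · (150/145 − 1)
= 67.8 · 0.0345
= 2.34 L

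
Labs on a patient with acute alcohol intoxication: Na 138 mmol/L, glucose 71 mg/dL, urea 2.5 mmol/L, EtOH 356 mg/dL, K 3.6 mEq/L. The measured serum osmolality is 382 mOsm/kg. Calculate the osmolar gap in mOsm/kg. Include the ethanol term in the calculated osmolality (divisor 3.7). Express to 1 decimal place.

3.3 mOsm/kg

Calculated osmolality = 2·Na + glucose/18 + urea + ethanol/3.7
= 2·138 + 71/18 + 2.5 + 356/3.7
= 276 + 3.94 + 2.50 + 96.22
= 378.66 mOsm/kg ≈ 378.7 mOsm/kg
Osmolar gap = measured − calculated = 382 − 378.7 = 3.3 mOsm/kg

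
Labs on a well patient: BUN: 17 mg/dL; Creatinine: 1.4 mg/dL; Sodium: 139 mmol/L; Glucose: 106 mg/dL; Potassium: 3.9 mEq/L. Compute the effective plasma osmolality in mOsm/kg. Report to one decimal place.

Effective osmolality excludes urea (freely permeant across cell membranes):
2·Na + glucose/18
= 2·139 + 106/18
= 278 + 5.89
= 283.89 mOsm/kg

283.9 mOsm/kg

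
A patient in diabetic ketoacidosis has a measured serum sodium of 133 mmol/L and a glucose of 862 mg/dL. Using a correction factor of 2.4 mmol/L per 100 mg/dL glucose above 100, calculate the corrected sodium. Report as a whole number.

Corrected Na = measured Na + 2.4 · (glucose − 100)/100
= 133 + 2.4 · (862 − 100)/100
= 133 + 18.3
= 151.3 mmol/L

151 mmol/L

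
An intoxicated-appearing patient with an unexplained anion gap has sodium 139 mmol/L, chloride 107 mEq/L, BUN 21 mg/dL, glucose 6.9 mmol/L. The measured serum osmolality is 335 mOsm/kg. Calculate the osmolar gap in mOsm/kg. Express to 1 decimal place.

Calculated osmolality = 2·Na + glucose + BUN/2.8
= 2·139 + 6.9 + 21/2.8
= 278 + 6.90 + 7.50
= 292.4 mOsm/kg ≈ 292.4 mOsm/kg
Osmolar gap = measured − calculated = 335 − 292.4 = 42.6 mOsm/kg

42.6 mOsm/kg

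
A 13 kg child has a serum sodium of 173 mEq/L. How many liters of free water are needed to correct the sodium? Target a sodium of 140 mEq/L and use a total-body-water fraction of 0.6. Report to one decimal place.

TBW = 0.6 · 13 = 7.8 L
Free water deficit = TBW · (Na/140 − 1)
= 7.8 · (173/140 − 1)
= 7.8 · 0.2357
= 1.84 L

1.8 L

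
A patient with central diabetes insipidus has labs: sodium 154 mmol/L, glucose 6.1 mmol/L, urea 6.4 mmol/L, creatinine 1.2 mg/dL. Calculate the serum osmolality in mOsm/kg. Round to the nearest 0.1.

Calculated osmolality = 2·Na + glucose + urea
= 2·154 + 6.1 + 6.4
= 308 + 6.10 + 6.40
= 320.5 mOsm/kg

320.5 mOsm/kg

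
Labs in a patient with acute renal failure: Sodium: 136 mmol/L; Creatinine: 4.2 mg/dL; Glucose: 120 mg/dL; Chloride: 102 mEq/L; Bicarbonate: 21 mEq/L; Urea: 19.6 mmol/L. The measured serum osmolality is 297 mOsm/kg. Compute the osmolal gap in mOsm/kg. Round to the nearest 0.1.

-1.3 mOsm/kg

Calculated osmolality = 2·Na + glucose/18 + urea
= 2·136 + 120/18 + 19.6
= 272 + 6.67 + 19.60
= 298.27 mOsm/kg ≈ 298.3 mOsm/kg
Osmolar gap = measured − calculated = 297 − 298.3 = -1.3 mOsm/kg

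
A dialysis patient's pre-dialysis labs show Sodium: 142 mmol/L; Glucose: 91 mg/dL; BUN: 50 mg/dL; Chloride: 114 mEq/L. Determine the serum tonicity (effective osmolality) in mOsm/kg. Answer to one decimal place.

Effective osmolality excludes urea (freely permeant across cell membranes):
2·Na + glucose/18
= 2·142 + 91/18
= 284 + 5.06
= 289.06 mOsm/kg

289.1 mOsm/kg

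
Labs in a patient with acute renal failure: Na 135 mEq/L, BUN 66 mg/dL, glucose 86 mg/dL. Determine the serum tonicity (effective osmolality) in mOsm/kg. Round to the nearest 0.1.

Effective osmolality excludes urea (freely permeant across cell membranes):
2·Na + glucose/18
= 2·135 + 86/18
= 270 + 4.78
= 274.78 mOsm/kg

274.8 mOsm/kg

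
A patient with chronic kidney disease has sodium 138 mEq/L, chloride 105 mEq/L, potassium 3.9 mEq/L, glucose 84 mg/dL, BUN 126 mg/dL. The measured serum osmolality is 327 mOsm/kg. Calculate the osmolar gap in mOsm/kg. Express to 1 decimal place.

1.3 mOsm/kg

Calculated osmolality = 2·Na + glucose/18 + BUN/2.8
= 2·138 + 84/18 + 126/2.8
= 276 + 4.67 + 45
= 325.67 mOsm/kg ≈ 325.7 mOsm/kg
Osmolar gap = measured − calculated = 327 − 325.7 = 1.3 mOsm/kg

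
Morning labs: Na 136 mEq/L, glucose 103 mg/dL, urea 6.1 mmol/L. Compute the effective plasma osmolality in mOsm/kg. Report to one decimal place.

Effective osmolality excludes urea (freely permeant across cell membranes):
2·Na + glucose/18
= 2·136 + 103/18
= 272 + 5.72
= 277.72 mOsm/kg

277.7 mOsm/kg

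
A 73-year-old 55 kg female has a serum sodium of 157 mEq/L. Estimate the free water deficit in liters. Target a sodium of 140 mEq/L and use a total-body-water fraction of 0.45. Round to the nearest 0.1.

3.0 L

TBW = 0.45 · 55 = 24.75 L
Free water deficit = TBW · (Na/140 − 1)
= 24.75 · (157/140 − 1)
= 24.75 · 0.1214
= 3 L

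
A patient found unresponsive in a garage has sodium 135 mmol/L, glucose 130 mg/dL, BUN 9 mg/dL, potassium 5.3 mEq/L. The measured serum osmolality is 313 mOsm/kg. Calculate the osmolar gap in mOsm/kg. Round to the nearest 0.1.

Calculated osmolality = 2·Na + glucose/18 + BUN/2.8
= 2·135 + 130/18 + 9/2.8
= 270 + 7.22 + 3.21
= 280.43 mOsm/kg ≈ 280.4 mOsm/kg
Osmolar gap = measured − calculated = 313 − 280.4 = 32.6 mOsm/kg

32.6 mOsm/kg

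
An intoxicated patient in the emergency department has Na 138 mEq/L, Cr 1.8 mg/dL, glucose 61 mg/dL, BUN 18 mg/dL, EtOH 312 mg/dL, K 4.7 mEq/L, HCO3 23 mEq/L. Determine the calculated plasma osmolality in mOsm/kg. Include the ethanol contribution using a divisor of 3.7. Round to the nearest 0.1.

370.1 mOsm/kg

Calculated osmolality = 2·Na + glucose/18 + BUN/2.8 + ethanol/3.7
= 2·138 + 61/18 + 18/2.8 + 312/3.7
= 276 + 3.39 + 6.43 + 84.32
= 370.14 mOsm/kg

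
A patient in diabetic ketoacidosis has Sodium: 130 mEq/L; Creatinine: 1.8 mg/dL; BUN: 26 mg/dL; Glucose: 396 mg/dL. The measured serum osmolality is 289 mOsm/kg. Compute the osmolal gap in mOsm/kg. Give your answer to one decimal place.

-2.3 mOsm/kg

Calculated osmolality = 2·Na + glucose/18 + BUN/2.8
= 2·130 + 396/18 + 26/2.8
= 260 + 22 + 9.29
= 291.29 mOsm/kg ≈ 291.3 mOsm/kg
Osmolar gap = measured − calculated = 289 − 291.3 = -2.3 mOsm/kg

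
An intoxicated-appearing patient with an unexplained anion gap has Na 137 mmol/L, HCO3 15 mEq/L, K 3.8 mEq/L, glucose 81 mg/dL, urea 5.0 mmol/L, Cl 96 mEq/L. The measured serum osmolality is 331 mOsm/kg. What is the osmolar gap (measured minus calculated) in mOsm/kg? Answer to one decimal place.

Calculated osmolality = 2·Na + glucose/18 + urea
= 2·137 + 81/18 + 5
= 274 + 4.50 + 5
= 283.5 mOsm/kg ≈ 283.5 mOsm/kg
Osmolar gap = measured − calculated = 331 − 283.5 = 47.5 mOsm/kg

47.5 mOsm/kg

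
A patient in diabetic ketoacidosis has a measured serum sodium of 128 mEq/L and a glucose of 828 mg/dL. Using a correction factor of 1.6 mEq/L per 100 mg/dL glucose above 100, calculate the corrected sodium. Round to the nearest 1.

140 mEq/L

Corrected Na = measured Na + 1.6 · (glucose − 100)/100
= 128 + 1.6 · (828 − 100)/100
= 128 + 11.6
= 139.6 mEq/L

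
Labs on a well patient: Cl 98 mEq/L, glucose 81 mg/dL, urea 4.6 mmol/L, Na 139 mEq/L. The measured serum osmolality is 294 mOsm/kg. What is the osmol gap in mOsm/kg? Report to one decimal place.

Calculated osmolality = 2·Na + glucose/18 + urea
= 2·139 + 81/18 + 4.6
= 278 + 4.50 + 4.60
= 287.1 mOsm/kg ≈ 287.1 mOsm/kg
Osmolar gap = measured − calculated = 294 − 287.1 = 6.9 mOsm/kg

6.9 mOsm/kg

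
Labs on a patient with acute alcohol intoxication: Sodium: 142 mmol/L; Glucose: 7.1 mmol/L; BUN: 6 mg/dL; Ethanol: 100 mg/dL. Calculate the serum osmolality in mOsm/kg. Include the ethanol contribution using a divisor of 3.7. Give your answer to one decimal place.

Calculated osmolality = 2·Na + glucose + BUN/2.8 + ethanol/3.7
= 2·142 + 7.1 + 6/2.8 + 100/3.7
= 284 + 7.10 + 2.14 + 27.03
= 320.27 mOsm/kg

320.3 mOsm/kg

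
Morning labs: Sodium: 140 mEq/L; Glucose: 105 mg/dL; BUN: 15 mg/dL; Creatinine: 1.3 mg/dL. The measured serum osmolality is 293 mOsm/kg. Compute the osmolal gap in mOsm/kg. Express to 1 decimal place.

Calculated osmolality = 2·Na + glucose/18 + BUN/2.8
= 2·140 + 105/18 + 15/2.8
= 280 + 5.83 + 5.36
= 291.19 mOsm/kg ≈ 291.2 mOsm/kg
Osmolar gap = measured − calculated = 293 − 291.2 = 1.8 mOsm/kg

1.8 mOsm/kg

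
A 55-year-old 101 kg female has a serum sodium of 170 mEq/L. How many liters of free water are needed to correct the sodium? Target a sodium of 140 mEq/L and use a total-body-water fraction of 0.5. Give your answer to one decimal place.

TBW = 0.5 · 101 = 50.5 L
Free water deficit = TBW · (Na/140 − 1)
= 50.5 · (170/140 − 1)
= 50.5 · 0.2143
= 10.82 L

10.8 L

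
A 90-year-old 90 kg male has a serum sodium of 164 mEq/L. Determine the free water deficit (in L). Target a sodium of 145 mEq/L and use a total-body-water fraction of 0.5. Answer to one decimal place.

TBW = 0.5 · 90 = 45 L
Free water deficit = TBW · (Na/145 − 1)
= 45 · (164/145 − 1)
= 45 · 0.131
= 5.9 L

5.9 L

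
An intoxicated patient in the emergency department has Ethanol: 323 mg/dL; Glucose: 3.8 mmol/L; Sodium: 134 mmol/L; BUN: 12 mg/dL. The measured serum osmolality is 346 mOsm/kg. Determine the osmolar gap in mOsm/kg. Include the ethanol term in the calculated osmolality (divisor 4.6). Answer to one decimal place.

-0.3 mOsm/kg

Calculated osmolality = 2·Na + glucose + BUN/2.8 + ethanol/4.6
= 2·134 + 3.8 + 12/2.8 + 323/4.6
= 268 + 3.80 + 4.29 + 70.22
= 346.31 mOsm/kg ≈ 346.3 mOsm/kg
Osmolar gap = measured − calculated = 346 − 346.3 = -0.3 mOsm/kg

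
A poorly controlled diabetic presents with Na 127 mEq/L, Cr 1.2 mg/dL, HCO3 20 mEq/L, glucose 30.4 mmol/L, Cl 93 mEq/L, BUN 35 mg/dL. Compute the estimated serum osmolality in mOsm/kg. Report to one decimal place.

Calculated osmolality = 2·Na + glucose + BUN/2.8
= 2·127 + 30.4 + 35/2.8
= 254 + 30.40 + 12.50
= 296.9 mOsm/kg

296.9 mOsm/kg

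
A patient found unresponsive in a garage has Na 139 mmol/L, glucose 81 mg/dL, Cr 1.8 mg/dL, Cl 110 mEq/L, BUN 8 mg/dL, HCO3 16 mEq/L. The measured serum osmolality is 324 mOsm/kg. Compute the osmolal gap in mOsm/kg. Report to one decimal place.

38.6 mOsm/kg

Calculated osmolality = 2·Na + glucose/18 + BUN/2.8
= 2·139 + 81/18 + 8/2.8
= 278 + 4.50 + 2.86
= 285.36 mOsm/kg ≈ 285.4 mOsm/kg
Osmolar gap = measured − calculated = 324 − 285.4 = 38.6 mOsm/kg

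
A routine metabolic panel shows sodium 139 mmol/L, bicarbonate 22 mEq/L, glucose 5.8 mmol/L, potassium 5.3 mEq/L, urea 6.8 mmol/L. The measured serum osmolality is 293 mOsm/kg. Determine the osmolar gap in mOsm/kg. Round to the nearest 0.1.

2.4 mOsm/kg

Calculated osmolality = 2·Na + glucose + urea
= 2·139 + 5.8 + 6.8
= 278 + 5.80 + 6.80
= 290.6 mOsm/kg ≈ 290.6 mOsm/kg
Osmolar gap = measured − calculated = 293 − 290.6 = 2.4 mOsm/kg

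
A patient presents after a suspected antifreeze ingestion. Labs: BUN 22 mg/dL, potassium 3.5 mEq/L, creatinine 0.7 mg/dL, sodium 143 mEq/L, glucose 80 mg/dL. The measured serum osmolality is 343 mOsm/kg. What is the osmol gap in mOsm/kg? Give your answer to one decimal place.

44.7 mOsm/kg

Calculated osmolality = 2·Na + glucose/18 + BUN/2.8
= 2·143 + 80/18 + 22/2.8
= 286 + 4.44 + 7.86
= 298.3 mOsm/kg ≈ 298.3 mOsm/kg
Osmolar gap = measured − calculated = 343 − 298.3 = 44.7 mOsm/kg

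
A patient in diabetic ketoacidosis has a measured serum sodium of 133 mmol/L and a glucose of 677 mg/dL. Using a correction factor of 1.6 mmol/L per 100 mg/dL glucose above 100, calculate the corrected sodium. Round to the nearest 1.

142 mmol/L

Corrected Na = measured Na + 1.6 · (glucose − 100)/100
= 133 + 1.6 · (677 − 100)/100
= 133 + 9.2
= 142.2 mmol/L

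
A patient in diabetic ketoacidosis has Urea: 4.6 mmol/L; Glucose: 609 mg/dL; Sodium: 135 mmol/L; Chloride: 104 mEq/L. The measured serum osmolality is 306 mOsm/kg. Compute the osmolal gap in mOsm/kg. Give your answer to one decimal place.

Calculated osmolality = 2·Na + glucose/18 + urea
= 2·135 + 609/18 + 4.6
= 270 + 33.83 + 4.60
= 308.43 mOsm/kg ≈ 308.4 mOsm/kg
Osmolar gap = measured − calculated = 306 − 308.4 = -2.4 mOsm/kg

-2.4 mOsm/kg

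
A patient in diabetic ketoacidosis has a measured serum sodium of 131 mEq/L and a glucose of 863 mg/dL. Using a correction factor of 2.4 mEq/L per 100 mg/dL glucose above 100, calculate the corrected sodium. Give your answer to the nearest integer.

149 mEq/L

Corrected Na = measured Na + 2.4 · (glucose − 100)/100
= 131 + 2.4 · (863 − 100)/100
= 131 + 18.3
= 149.3 mEq/L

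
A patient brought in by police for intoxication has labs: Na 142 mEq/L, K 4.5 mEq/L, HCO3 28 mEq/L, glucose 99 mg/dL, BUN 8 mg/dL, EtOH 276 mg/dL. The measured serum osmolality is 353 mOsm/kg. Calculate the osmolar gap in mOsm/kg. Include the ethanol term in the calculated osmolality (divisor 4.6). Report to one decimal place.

Calculated osmolality = 2·Na + glucose/18 + BUN/2.8 + ethanol/4.6
= 2·142 + 99/18 + 8/2.8 + 276/4.6
= 284 + 5.50 + 2.86 + 60
= 352.36 mOsm/kg ≈ 352.4 mOsm/kg
Osmolar gap = measured − calculated = 353 − 352.4 = 0.6 mOsm/kg

0.6 mOsm/kg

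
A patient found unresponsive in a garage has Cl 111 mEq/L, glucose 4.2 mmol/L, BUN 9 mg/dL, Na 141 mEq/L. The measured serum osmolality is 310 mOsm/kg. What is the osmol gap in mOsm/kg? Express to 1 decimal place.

Calculated osmolality = 2·Na + glucose + BUN/2.8
= 2·141 + 4.2 + 9/2.8
= 282 + 4.20 + 3.21
= 289.41 mOsm/kg ≈ 289.4 mOsm/kg
Osmolar gap = measured − calculated = 310 − 289.4 = 20.6 mOsm/kg

20.6 mOsm/kg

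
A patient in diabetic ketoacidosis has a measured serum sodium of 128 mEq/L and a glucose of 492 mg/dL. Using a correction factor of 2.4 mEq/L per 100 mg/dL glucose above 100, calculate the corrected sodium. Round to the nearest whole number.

137 mEq/L

Corrected Na = measured Na + 2.4 · (glucose − 100)/100
= 128 + 2.4 · (492 − 100)/100
= 128 + 9.4
= 137.4 mEq/L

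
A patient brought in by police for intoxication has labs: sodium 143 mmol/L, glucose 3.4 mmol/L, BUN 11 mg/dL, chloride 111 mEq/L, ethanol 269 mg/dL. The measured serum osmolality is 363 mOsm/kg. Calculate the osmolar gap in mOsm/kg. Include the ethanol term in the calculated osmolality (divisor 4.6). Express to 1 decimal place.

11.2 mOsm/kg

Calculated osmolality = 2·Na + glucose + BUN/2.8 + ethanol/4.6
= 2·143 + 3.4 + 11/2.8 + 269/4.6
= 286 + 3.40 + 3.93 + 58.48
= 351.81 mOsm/kg ≈ 351.8 mOsm/kg
Osmolar gap = measured − calculated = 363 − 351.8 = 11.2 mOsm/kg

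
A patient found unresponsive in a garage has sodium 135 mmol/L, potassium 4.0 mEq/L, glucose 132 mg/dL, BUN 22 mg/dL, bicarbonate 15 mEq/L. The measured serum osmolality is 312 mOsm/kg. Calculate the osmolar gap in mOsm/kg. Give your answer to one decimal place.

Calculated osmolality = 2·Na + glucose/18 + BUN/2.8
= 2·135 + 132/18 + 22/2.8
= 270 + 7.33 + 7.86
= 285.19 mOsm/kg ≈ 285.2 mOsm/kg
Osmolar gap = measured − calculated = 312 − 285.2 = 26.8 mOsm/kg

26.8 mOsm/kg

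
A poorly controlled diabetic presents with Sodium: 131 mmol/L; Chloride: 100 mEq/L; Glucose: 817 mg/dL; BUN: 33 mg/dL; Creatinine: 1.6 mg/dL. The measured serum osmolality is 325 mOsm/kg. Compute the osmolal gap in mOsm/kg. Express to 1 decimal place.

5.8 mOsm/kg

Calculated osmolality = 2·Na + glucose/18 + BUN/2.8
= 2·131 + 817/18 + 33/2.8
= 262 + 45.39 + 11.79
= 319.18 mOsm/kg ≈ 319.2 mOsm/kg
Osmolar gap = measured − calculated = 325 − 319.2 = 5.8 mOsm/kg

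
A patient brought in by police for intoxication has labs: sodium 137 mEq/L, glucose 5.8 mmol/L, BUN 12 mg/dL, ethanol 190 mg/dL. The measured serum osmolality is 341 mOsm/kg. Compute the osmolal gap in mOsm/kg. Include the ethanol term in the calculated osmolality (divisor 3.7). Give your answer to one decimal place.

Calculated osmolality = 2·Na + glucose + BUN/2.8 + ethanol/3.7
= 2·137 + 5.8 + 12/2.8 + 190/3.7
= 274 + 5.80 + 4.29 + 51.35
= 335.44 mOsm/kg ≈ 335.4 mOsm/kg
Osmolar gap = measured − calculated = 341 − 335.4 = 5.6 mOsm/kg

5.6 mOsm/kg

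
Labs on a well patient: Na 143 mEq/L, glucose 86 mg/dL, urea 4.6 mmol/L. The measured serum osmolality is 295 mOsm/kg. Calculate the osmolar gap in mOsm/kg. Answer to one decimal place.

Calculated osmolality = 2·Na + glucose/18 + urea
= 2·143 + 86/18 + 4.6
= 286 + 4.78 + 4.60
= 295.38 mOsm/kg ≈ 295.4 mOsm/kg
Osmolar gap = measured − calculated = 295 − 295.4 = -0.4 mOsm/kg

-0.4 mOsm/kg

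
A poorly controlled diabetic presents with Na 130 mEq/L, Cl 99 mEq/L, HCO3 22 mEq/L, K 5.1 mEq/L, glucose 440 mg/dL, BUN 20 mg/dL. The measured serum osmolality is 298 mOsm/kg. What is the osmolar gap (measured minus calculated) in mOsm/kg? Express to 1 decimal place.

6.4 mOsm/kg

Calculated osmolality = 2·Na + glucose/18 + BUN/2.8
= 2·130 + 440/18 + 20/2.8
= 260 + 24.44 + 7.14
= 291.58 mOsm/kg ≈ 291.6 mOsm/kg
Osmolar gap = measured − calculated = 298 − 291.6 = 6.4 mOsm/kg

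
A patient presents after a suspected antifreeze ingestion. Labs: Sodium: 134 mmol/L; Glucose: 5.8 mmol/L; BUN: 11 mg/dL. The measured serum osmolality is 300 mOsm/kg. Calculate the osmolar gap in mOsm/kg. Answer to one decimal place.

22.3 mOsm/kg

Calculated osmolality = 2·Na + glucose + BUN/2.8
= 2·134 + 5.8 + 11/2.8
= 268 + 5.80 + 3.93
= 277.73 mOsm/kg ≈ 277.7 mOsm/kg
Osmolar gap = measured − calculated = 300 − 277.7 = 22.3 mOsm/kg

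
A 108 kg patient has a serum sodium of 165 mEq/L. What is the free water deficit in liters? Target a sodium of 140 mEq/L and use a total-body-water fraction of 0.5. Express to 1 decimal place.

TBW = 0.5 · 108 = 54 L
Free water deficit = TBW · (Na/140 − 1)
= 54 · (165/140 − 1)
= 54 · 0.1786
= 9.64 L

9.6 L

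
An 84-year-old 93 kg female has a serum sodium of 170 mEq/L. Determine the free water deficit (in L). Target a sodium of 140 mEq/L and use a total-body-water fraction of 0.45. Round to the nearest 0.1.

TBW = 0.45 · 93 = 41.85 L
Free water deficit = TBW · (Na/140 − 1)
= 41.85 · (170/140 − 1)
= 41.85 · 0.2143
= 8.97 L

9.0 L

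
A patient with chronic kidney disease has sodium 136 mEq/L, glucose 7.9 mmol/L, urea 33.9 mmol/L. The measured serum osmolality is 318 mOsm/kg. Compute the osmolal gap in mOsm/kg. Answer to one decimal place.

4.2 mOsm/kg

Calculated osmolality = 2·Na + glucose + urea
= 2·136 + 7.9 + 33.9
= 272 + 7.90 + 33.90
= 313.8 mOsm/kg ≈ 313.8 mOsm/kg
Osmolar gap = measured − calculated = 318 − 313.8 = 4.2 mOsm/kg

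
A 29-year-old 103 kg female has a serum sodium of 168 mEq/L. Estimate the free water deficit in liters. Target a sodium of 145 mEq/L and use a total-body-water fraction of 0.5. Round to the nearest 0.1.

TBW = 0.5 · 103 = 51.5 L
Free water deficit = TBW · (Na/145 − 1)
= 51.5 · (168/145 − 1)
= 51.5 · 0.1586
= 8.17 L

8.2 L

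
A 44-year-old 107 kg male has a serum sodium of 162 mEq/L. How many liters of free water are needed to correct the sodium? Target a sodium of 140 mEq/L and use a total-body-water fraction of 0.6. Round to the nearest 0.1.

TBW = 0.6 · 107 = 64.2 L
Free water deficit = TBW · (Na/140 − 1)
= 64.2 · (162/140 − 1)
= 64.2 · 0.1571
= 10.09 L

10.1 L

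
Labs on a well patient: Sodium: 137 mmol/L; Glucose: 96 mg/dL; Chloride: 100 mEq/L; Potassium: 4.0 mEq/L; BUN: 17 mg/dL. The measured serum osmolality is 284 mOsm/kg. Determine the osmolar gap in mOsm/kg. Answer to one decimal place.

-1.4 mOsm/kg

Calculated osmolality = 2·Na + glucose/18 + BUN/2.8
= 2·137 + 96/18 + 17/2.8
= 274 + 5.33 + 6.07
= 285.4 mOsm/kg ≈ 285.4 mOsm/kg
Osmolar gap = measured − calculated = 284 − 285.4 = -1.4 mOsm/kg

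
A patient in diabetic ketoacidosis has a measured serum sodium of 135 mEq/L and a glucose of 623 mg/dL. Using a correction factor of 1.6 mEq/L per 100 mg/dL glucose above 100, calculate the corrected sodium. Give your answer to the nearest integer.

143 mEq/L

Corrected Na = measured Na + 1.6 · (glucose − 100)/100
= 135 + 1.6 · (623 − 100)/100
= 135 + 8.4
= 143.4 mEq/L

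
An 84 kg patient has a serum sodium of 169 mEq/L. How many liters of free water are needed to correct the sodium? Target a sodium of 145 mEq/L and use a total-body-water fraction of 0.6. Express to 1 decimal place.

8.3 L

TBW = 0.6 · 84 = 50.4 L
Free water deficit = TBW · (Na/145 − 1)
= 50.4 · (169/145 − 1)
= 50.4 · 0.1655
= 8.34 L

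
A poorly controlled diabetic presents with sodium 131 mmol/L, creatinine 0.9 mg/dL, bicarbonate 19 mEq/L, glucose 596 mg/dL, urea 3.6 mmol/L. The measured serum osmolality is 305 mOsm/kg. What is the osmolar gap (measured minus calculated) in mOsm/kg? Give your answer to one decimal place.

Calculated osmolality = 2·Na + glucose/18 + urea
= 2·131 + 596/18 + 3.6
= 262 + 33.11 + 3.60
= 298.71 mOsm/kg ≈ 298.7 mOsm/kg
Osmolar gap = measured − calculated = 305 − 298.7 = 6.3 mOsm/kg

6.3 mOsm/kg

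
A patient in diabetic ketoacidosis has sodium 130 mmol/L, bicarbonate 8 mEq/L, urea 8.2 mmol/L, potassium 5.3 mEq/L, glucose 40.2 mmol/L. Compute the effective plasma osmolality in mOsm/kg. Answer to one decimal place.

Effective osmolality excludes urea (freely permeant across cell membranes):
2·Na + glucose
= 2·130 + 40.2
= 260 + 40.2
= 300.2 mOsm/kg

300.2 mOsm/kg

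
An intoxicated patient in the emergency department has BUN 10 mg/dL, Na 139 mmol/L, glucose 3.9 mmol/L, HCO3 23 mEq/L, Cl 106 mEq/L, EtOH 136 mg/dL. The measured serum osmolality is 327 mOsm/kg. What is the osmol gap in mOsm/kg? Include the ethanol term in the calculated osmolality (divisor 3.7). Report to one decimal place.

4.8 mOsm/kg

Calculated osmolality = 2·Na + glucose + BUN/2.8 + ethanol/3.7
= 2·139 + 3.9 + 10/2.8 + 136/3.7
= 278 + 3.90 + 3.57 + 36.76
= 322.23 mOsm/kg ≈ 322.2 mOsm/kg
Osmolar gap = measured − calculated = 327 − 322.2 = 4.8 mOsm/kg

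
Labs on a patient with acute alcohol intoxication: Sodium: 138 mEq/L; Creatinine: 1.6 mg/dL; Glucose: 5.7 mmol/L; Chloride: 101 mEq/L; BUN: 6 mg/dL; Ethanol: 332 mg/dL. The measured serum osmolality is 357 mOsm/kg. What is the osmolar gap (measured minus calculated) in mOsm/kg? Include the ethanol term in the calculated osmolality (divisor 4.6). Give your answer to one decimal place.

1.0 mOsm/kg

Calculated osmolality = 2·Na + glucose + BUN/2.8 + ethanol/4.6
= 2·138 + 5.7 + 6/2.8 + 332/4.6
= 276 + 5.70 + 2.14 + 72.17
= 356.01 mOsm/kg ≈ 356.0 mOsm/kg
Osmolar gap = measured − calculated = 357 − 356.0 = 1.0 mOsm/kg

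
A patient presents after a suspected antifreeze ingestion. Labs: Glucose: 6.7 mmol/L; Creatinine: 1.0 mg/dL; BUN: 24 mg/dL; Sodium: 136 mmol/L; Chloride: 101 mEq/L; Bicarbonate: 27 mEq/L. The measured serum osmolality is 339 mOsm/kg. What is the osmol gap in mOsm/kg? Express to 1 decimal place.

Calculated osmolality = 2·Na + glucose + BUN/2.8
= 2·136 + 6.7 + 24/2.8
= 272 + 6.70 + 8.57
= 287.27 mOsm/kg ≈ 287.3 mOsm/kg
Osmolar gap = measured − calculated = 339 − 287.3 = 51.7 mOsm/kg

51.7 mOsm/kg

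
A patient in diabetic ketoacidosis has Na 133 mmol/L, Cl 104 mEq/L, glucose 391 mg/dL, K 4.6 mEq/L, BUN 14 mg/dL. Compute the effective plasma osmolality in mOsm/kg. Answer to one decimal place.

287.7 mOsm/kg

Effective osmolality excludes urea (freely permeant across cell membranes):
2·Na + glucose/18
= 2·133 + 391/18
= 266 + 21.72
= 287.72 mOsm/kg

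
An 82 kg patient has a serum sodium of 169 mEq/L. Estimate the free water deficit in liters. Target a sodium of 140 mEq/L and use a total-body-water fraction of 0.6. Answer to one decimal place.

10.2 L

TBW = 0.6 · 82 = 49.2 L
Free water deficit = TBW · (Na/140 − 1)
= 49.2 · (169/140 − 1)
= 49.2 · 0.2071
= 10.19 L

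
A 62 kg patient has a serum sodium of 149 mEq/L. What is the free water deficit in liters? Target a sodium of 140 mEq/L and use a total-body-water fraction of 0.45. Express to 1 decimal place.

TBW = 0.45 · 62 = 27.9 L
Free water deficit = TBW · (Na/140 − 1)
= 27.9 · (149/140 − 1)
= 27.9 · 0.0643
= 1.79 L

1.8 L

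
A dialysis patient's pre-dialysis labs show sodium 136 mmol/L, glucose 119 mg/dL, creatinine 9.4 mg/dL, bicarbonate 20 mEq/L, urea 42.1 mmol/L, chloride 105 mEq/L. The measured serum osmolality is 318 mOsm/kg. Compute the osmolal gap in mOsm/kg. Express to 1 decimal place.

Calculated osmolality = 2·Na + glucose/18 + urea
= 2·136 + 119/18 + 42.1
= 272 + 6.61 + 42.10
= 320.71 mOsm/kg ≈ 320.7 mOsm/kg
Osmolar gap = measured − calculated = 318 − 320.7 = -2.7 mOsm/kg

-2.7 mOsm/kg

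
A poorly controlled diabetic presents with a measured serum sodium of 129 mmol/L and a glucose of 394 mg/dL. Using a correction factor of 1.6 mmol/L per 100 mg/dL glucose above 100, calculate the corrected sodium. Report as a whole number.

Corrected Na = measured Na + 1.6 · (glucose − 100)/100
= 129 + 1.6 · (394 − 100)/100
= 129 + 4.7
= 133.7 mmol/L

134 mmol/L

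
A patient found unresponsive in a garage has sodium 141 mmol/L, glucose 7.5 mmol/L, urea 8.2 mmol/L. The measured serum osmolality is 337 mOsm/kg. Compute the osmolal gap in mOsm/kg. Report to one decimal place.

39.3 mOsm/kg

Calculated osmolality = 2·Na + glucose + urea
= 2·141 + 7.5 + 8.2
= 282 + 7.50 + 8.20
= 297.7 mOsm/kg ≈ 297.7 mOsm/kg
Osmolar gap = measured − calculated = 337 − 297.7 = 39.3 mOsm/kg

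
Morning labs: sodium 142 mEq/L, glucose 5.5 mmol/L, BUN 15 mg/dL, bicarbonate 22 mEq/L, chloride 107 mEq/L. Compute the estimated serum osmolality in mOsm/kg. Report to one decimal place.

Calculated osmolality = 2·Na + glucose + BUN/2.8
= 2·142 + 5.5 + 15/2.8
= 284 + 5.50 + 5.36
= 294.86 mOsm/kg

294.9 mOsm/kg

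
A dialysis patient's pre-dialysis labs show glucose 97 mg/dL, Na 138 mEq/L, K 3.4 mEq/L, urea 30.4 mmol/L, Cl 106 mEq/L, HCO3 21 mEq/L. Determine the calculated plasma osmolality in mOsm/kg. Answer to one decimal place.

311.8 mOsm/kg

Calculated osmolality = 2·Na + glucose/18 + urea
= 2·138 + 97/18 + 30.4
= 276 + 5.39 + 30.40
= 311.79 mOsm/kg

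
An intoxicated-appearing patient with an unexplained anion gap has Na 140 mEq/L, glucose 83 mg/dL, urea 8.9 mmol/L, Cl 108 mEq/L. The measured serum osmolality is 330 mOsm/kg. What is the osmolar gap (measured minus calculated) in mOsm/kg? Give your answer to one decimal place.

36.5 mOsm/kg

Calculated osmolality = 2·Na + glucose/18 + urea
= 2·140 + 83/18 + 8.9
= 280 + 4.61 + 8.90
= 293.51 mOsm/kg ≈ 293.5 mOsm/kg
Osmolar gap = measured − calculated = 330 − 293.5 = 36.5 mOsm/kg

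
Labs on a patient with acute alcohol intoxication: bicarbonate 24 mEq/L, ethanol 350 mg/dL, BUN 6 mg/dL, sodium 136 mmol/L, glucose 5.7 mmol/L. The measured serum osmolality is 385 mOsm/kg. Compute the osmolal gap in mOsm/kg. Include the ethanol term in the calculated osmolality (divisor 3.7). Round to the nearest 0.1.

10.6 mOsm/kg

Calculated osmolality = 2·Na + glucose + BUN/2.8 + ethanol/3.7
= 2·136 + 5.7 + 6/2.8 + 350/3.7
= 272 + 5.70 + 2.14 + 94.59
= 374.43 mOsm/kg ≈ 374.4 mOsm/kg
Osmolar gap = measured − calculated = 385 − 374.4 = 10.6 mOsm/kg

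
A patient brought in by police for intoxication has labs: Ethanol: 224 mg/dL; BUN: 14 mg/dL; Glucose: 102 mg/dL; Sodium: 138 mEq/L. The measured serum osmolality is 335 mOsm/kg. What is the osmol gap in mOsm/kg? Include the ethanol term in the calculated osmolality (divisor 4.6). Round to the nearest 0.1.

Calculated osmolality = 2·Na + glucose/18 + BUN/2.8 + ethanol/4.6
= 2·138 + 102/18 + 14/2.8 + 224/4.6
= 276 + 5.67 + 5 + 48.70
= 335.37 mOsm/kg ≈ 335.4 mOsm/kg
Osmolar gap = measured − calculated = 335 − 335.4 = -0.4 mOsm/kg

-0.4 mOsm/kg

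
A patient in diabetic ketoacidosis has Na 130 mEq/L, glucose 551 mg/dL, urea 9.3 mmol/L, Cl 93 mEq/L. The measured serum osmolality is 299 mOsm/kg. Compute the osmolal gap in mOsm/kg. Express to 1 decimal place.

Calculated osmolality = 2·Na + glucose/18 + urea
= 2·130 + 551/18 + 9.3
= 260 + 30.61 + 9.30
= 299.91 mOsm/kg ≈ 299.9 mOsm/kg
Osmolar gap = measured − calculated = 299 − 299.9 = -0.9 mOsm/kg

-0.9 mOsm/kg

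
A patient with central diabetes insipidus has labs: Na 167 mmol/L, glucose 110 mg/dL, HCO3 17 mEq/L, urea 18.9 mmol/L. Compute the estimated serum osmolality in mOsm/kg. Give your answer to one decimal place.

Calculated osmolality = 2·Na + glucose/18 + urea
= 2·167 + 110/18 + 18.9
= 334 + 6.11 + 18.90
= 359.01 mOsm/kg

359.0 mOsm/kg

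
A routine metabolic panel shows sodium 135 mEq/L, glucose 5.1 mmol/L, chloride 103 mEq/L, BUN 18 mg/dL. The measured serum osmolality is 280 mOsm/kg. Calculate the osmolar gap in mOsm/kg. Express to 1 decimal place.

-1.5 mOsm/kg

Calculated osmolality = 2·Na + glucose + BUN/2.8
= 2·135 + 5.1 + 18/2.8
= 270 + 5.10 + 6.43
= 281.53 mOsm/kg ≈ 281.5 mOsm/kg
Osmolar gap = measured − calculated = 280 − 281.5 = -1.5 mOsm/kg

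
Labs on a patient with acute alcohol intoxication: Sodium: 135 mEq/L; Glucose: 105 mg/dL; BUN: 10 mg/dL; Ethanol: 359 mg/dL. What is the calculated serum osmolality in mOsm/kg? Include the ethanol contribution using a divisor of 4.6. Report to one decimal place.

Calculated osmolality = 2·Na + glucose/18 + BUN/2.8 + ethanol/4.6
= 2·135 + 105/18 + 10/2.8 + 359/4.6
= 270 + 5.83 + 3.57 + 78.04
= 357.44 mOsm/kg

357.4 mOsm/kg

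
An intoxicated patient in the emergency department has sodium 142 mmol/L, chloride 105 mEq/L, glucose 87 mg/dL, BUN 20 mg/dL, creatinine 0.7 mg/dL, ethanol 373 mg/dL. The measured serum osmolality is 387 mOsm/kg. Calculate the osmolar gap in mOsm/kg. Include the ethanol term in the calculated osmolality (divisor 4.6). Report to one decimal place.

Calculated osmolality = 2·Na + glucose/18 + BUN/2.8 + ethanol/4.6
= 2·142 + 87/18 + 20/2.8 + 373/4.6
= 284 + 4.83 + 7.14 + 81.09
= 377.06 mOsm/kg ≈ 377.1 mOsm/kg
Osmolar gap = measured − calculated = 387 − 377.1 = 9.9 mOsm/kg

9.9 mOsm/kg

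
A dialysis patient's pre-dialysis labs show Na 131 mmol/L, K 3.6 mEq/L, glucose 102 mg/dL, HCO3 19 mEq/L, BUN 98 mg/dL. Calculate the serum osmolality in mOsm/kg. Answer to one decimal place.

Calculated osmolality = 2·Na + glucose/18 + BUN/2.8
= 2·131 + 102/18 + 98/2.8
= 262 + 5.67 + 35
= 302.67 mOsm/kg

302.7 mOsm/kg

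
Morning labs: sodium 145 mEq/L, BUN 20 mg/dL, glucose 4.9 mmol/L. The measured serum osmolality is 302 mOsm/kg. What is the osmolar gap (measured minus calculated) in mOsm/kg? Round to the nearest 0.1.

0.0 mOsm/kg

Calculated osmolality = 2·Na + glucose + BUN/2.8
= 2·145 + 4.9 + 20/2.8
= 290 + 4.90 + 7.14
= 302.04 mOsm/kg ≈ 302.0 mOsm/kg
Osmolar gap = measured − calculated = 302 − 302.0 = 0.0 mOsm/kg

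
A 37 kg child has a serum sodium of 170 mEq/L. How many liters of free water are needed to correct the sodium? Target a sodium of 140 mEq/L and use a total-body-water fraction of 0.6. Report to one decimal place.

4.8 L

TBW = 0.6 · 37 = 22.2 L
Free water deficit = TBW · (Na/140 − 1)
= 22.2 · (170/140 − 1)
= 22.2 · 0.2143
= 4.76 L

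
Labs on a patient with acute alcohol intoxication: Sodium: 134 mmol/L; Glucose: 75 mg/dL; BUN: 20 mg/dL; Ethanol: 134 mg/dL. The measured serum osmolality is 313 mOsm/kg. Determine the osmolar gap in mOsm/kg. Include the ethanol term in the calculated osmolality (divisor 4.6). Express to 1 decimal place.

Calculated osmolality = 2·Na + glucose/18 + BUN/2.8 + ethanol/4.6
= 2·134 + 75/18 + 20/2.8 + 134/4.6
= 268 + 4.17 + 7.14 + 29.13
= 308.44 mOsm/kg ≈ 308.4 mOsm/kg
Osmolar gap = measured − calculated = 313 − 308.4 = 4.6 mOsm/kg

4.6 mOsm/kg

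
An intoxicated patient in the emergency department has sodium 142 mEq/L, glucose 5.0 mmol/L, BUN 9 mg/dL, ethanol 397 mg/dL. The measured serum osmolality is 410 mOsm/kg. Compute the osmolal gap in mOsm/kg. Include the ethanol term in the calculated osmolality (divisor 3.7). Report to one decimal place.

10.5 mOsm/kg

Calculated osmolality = 2·Na + glucose + BUN/2.8 + ethanol/3.7
= 2·142 + 5 + 9/2.8 + 397/3.7
= 284 + 5 + 3.21 + 107.30
= 399.51 mOsm/kg ≈ 399.5 mOsm/kg
Osmolar gap = measured − calculated = 410 − 399.5 = 10.5 mOsm/kg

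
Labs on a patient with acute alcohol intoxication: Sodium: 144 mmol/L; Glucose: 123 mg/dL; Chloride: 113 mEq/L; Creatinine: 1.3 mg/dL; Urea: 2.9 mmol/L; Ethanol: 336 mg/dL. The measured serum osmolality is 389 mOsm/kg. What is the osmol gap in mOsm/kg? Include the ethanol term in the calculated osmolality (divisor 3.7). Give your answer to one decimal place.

Calculated osmolality = 2·Na + glucose/18 + urea + ethanol/3.7
= 2·144 + 123/18 + 2.9 + 336/3.7
= 288 + 6.83 + 2.90 + 90.81
= 388.54 mOsm/kg ≈ 388.5 mOsm/kg
Osmolar gap = measured − calculated = 389 − 388.5 = 0.5 mOsm/kg

0.5 mOsm/kg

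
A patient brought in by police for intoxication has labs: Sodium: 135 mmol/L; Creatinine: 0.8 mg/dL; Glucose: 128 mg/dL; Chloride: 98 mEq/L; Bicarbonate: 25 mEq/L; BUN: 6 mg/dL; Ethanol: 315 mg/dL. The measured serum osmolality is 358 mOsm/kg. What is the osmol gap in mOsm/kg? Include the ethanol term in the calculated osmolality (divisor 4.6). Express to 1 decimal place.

10.3 mOsm/kg

Calculated osmolality = 2·Na + glucose/18 + BUN/2.8 + ethanol/4.6
= 2·135 + 128/18 + 6/2.8 + 315/4.6
= 270 + 7.11 + 2.14 + 68.48
= 347.73 mOsm/kg ≈ 347.7 mOsm/kg
Osmolar gap = measured − calculated = 358 − 347.7 = 10.3 mOsm/kg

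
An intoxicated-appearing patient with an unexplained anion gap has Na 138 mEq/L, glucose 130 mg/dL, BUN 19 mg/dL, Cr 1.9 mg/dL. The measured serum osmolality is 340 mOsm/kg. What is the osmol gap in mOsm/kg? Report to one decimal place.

Calculated osmolality = 2·Na + glucose/18 + BUN/2.8
= 2·138 + 130/18 + 19/2.8
= 276 + 7.22 + 6.79
= 290.01 mOsm/kg ≈ 290.0 mOsm/kg
Osmolar gap = measured − calculated = 340 − 290.0 = 50.0 mOsm/kg

50.0 mOsm/kg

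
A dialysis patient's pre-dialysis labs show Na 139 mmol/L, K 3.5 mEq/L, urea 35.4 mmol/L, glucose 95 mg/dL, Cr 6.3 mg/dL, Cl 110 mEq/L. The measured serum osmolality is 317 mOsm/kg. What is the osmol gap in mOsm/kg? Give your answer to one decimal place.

-1.7 mOsm/kg

Calculated osmolality = 2·Na + glucose/18 + urea
= 2·139 + 95/18 + 35.4
= 278 + 5.28 + 35.40
= 318.68 mOsm/kg ≈ 318.7 mOsm/kg
Osmolar gap = measured − calculated = 317 − 318.7 = -1.7 mOsm/kg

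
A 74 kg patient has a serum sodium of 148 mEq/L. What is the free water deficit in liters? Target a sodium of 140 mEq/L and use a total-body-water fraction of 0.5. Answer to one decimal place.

2.1 L

TBW = 0.5 · 74 = 37 L
Free water deficit = TBW · (Na/140 − 1)
= 37 · (148/140 − 1)
= 37 · 0.0571
= 2.11 L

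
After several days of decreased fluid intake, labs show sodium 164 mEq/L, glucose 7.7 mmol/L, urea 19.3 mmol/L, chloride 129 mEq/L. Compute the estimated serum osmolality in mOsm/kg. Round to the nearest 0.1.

Calculated osmolality = 2·Na + glucose + urea
= 2·164 + 7.7 + 19.3
= 328 + 7.70 + 19.30
= 355 mOsm/kg

355.0 mOsm/kg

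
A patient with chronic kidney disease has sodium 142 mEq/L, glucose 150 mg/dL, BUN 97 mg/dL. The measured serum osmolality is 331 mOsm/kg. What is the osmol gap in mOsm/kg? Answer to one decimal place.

Calculated osmolality = 2·Na + glucose/18 + BUN/2.8
= 2·142 + 150/18 + 97/2.8
= 284 + 8.33 + 34.64
= 326.97 mOsm/kg ≈ 327.0 mOsm/kg
Osmolar gap = measured − calculated = 331 − 327.0 = 4.0 mOsm/kg

4.0 mOsm/kg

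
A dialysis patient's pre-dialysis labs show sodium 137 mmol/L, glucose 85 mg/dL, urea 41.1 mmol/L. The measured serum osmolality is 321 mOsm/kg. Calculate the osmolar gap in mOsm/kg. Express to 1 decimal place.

1.2 mOsm/kg

Calculated osmolality = 2·Na + glucose/18 + urea
= 2·137 + 85/18 + 41.1
= 274 + 4.72 + 41.10
= 319.82 mOsm/kg ≈ 319.8 mOsm/kg
Osmolar gap = measured − calculated = 321 − 319.8 = 1.2 mOsm/kg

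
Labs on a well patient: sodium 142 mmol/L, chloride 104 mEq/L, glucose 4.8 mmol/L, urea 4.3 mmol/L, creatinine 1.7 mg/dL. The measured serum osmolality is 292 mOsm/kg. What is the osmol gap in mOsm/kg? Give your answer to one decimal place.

Calculated osmolality = 2·Na + glucose + urea
= 2·142 + 4.8 + 4.3
= 284 + 4.80 + 4.30
= 293.1 mOsm/kg ≈ 293.1 mOsm/kg
Osmolar gap = measured − calculated = 292 − 293.1 = -1.1 mOsm/kg

-1.1 mOsm/kg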